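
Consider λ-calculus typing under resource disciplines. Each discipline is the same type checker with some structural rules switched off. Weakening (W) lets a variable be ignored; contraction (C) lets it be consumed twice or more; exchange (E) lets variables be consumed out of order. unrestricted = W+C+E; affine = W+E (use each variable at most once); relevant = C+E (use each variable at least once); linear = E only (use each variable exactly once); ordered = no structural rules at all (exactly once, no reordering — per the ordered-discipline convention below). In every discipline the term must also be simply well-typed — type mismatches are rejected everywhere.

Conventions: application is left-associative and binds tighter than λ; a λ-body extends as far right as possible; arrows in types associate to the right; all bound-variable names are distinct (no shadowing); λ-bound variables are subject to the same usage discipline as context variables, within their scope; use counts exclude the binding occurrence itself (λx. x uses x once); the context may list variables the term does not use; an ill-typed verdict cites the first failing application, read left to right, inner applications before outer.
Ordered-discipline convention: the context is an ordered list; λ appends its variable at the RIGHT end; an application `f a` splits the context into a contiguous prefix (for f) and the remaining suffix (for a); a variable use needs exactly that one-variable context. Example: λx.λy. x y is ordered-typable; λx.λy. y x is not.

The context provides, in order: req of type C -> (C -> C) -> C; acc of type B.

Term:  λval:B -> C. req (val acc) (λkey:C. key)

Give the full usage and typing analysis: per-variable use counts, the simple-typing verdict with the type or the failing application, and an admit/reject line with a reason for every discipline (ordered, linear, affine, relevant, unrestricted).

variable uses: req=1, acc=1, val [bound]=1, key [bound]=1
order of uses: req, val, acc, key
typing: well-typed at (B -> C) -> C
ordered: ✗, use order req, val, acc, key needs exchange
linear: ✓, req, acc, val, key: one use apiece
affine: ✓, none of req, acc, val, key used more than once
relevant: ✓, req, acc, val, key: all used, weakening unneeded
unrestricted: ✓, well-typed at (B -> C) -> C; no restrictions here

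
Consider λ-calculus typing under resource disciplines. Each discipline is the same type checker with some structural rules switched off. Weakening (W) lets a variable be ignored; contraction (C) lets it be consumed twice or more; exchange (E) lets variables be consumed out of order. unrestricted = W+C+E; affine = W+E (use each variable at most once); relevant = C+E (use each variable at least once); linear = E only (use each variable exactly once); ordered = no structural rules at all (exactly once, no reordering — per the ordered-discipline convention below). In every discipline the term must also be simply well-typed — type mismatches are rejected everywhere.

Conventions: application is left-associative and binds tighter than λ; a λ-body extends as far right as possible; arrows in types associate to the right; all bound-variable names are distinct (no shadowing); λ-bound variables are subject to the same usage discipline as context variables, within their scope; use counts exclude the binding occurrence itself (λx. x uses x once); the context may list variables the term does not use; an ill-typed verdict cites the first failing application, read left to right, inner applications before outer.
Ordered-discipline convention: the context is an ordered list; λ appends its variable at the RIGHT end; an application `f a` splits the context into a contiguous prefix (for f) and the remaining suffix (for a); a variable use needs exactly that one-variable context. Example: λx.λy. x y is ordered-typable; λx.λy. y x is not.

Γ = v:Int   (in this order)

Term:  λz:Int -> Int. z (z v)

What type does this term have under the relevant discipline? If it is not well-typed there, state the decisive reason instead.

term : (Int -> Int) -> Int
variable uses: v: 1, z [bound]: 2
order of uses: z, z, v
typing: ✓ — (Int -> Int) -> Int
across the five disciplines: ordered ✗, linear ✗, affine ✗, relevant ✓, unrestricted ✓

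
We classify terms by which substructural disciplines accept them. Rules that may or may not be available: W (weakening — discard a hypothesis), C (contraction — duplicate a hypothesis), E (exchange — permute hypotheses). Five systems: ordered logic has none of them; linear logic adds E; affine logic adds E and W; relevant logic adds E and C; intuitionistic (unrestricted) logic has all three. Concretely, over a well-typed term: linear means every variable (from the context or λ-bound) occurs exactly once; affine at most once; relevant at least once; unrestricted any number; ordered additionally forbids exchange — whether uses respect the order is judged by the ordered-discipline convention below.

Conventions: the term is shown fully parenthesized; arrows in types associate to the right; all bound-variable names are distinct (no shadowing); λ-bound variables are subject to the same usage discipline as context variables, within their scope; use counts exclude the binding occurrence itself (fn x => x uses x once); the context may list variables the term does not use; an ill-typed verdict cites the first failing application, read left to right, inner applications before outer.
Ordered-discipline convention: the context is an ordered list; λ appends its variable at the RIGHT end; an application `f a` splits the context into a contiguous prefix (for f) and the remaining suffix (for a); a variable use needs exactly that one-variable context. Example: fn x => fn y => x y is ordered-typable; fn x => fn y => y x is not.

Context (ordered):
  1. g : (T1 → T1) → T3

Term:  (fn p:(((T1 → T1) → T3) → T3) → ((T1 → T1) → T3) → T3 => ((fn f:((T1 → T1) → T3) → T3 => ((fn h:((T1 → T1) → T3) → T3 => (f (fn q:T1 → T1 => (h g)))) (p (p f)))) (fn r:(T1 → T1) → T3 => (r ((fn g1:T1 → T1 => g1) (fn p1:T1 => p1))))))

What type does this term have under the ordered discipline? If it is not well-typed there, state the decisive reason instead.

not well-typed under ordered — uses contraction: p ×2, f ×2; q left unused
usage: g: 1×, p (λ-bound): 2×, f (λ-bound): 2×, h (λ-bound): 1×, q (λ-bound): 0×, r (λ-bound): 1×, g1 (λ-bound): 1×, p1 (λ-bound): 1×
left-to-right use order: f, h, g, p, p, f, r, g1, p1
typing: well-typed at ((((T1 → T1) → T3) → T3) → ((T1 → T1) → T3) → T3) → T3
all disciplines: ordered ✗ · linear ✗ · affine ✗ · relevant ✗ · unrestricted ✓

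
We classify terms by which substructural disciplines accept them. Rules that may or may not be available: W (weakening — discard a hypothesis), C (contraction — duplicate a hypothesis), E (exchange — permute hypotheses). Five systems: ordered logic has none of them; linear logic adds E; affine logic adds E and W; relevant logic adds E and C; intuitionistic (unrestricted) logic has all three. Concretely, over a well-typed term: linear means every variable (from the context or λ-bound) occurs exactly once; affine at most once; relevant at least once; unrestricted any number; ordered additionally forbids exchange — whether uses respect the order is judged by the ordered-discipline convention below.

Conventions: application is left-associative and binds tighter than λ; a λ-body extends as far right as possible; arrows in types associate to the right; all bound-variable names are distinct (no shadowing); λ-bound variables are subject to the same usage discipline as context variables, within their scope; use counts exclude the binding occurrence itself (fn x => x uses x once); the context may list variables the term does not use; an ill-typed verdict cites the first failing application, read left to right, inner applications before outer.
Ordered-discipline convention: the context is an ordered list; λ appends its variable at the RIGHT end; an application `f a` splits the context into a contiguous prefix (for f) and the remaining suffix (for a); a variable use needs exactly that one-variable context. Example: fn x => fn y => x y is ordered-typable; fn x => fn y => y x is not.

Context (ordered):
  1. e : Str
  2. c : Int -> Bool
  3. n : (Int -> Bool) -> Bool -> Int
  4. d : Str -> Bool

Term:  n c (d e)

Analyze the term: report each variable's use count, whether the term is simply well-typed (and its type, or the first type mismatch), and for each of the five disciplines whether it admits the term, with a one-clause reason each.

use counts: e: 1, c: 1, n: 1, d: 1
uses in reading order: n, c, d, e
typing: the term checks, with type Int
ordered: ✗ — no ordered split (uses run n, c, d, e)
linear: ✓ — exactly-once usage across e, c, n, d
affine: ✓ — at most one use each (e, c, n, d)
relevant: ✓ — at least one use each (e, c, n, d)
unrestricted: ✓ — simply typable at Int; W, C, E all held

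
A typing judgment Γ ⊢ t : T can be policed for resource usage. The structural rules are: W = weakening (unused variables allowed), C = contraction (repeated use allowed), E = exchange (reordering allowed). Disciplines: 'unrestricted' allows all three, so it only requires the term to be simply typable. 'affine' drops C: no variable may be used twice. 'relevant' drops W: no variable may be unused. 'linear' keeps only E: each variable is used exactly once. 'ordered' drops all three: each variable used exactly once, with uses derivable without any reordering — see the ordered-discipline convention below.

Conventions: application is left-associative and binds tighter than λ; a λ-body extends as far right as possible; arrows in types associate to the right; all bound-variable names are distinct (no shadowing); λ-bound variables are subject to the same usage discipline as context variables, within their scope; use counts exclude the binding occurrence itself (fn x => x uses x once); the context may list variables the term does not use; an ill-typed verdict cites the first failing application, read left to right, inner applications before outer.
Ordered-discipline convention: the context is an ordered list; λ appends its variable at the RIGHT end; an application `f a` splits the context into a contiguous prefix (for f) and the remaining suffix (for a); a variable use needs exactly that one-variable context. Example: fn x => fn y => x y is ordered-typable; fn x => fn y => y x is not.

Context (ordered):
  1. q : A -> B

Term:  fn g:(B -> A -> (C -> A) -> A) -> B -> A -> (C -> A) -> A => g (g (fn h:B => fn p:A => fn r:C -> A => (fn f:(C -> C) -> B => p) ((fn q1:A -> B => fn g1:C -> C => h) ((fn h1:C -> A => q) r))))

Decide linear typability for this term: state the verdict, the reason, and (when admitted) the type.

no — repeated use of g ×2; unused: f, q1, g1, h1 — weakening required
counts: q=1; g (bound)=2; h (bound)=1; p (bound)=1; r (bound)=1; f (bound)=0; q1 (bound)=0; g1 (bound)=0; h1 (bound)=0
left-to-right use order: g, g, p, h, q, r
typing: ✓ — ((B -> A -> (C -> A) -> A) -> B -> A -> (C -> A) -> A) -> B -> A -> (C -> A) -> A
summary: ordered ✗ · linear ✗ · affine ✗ · relevant ✗ · unrestricted ✓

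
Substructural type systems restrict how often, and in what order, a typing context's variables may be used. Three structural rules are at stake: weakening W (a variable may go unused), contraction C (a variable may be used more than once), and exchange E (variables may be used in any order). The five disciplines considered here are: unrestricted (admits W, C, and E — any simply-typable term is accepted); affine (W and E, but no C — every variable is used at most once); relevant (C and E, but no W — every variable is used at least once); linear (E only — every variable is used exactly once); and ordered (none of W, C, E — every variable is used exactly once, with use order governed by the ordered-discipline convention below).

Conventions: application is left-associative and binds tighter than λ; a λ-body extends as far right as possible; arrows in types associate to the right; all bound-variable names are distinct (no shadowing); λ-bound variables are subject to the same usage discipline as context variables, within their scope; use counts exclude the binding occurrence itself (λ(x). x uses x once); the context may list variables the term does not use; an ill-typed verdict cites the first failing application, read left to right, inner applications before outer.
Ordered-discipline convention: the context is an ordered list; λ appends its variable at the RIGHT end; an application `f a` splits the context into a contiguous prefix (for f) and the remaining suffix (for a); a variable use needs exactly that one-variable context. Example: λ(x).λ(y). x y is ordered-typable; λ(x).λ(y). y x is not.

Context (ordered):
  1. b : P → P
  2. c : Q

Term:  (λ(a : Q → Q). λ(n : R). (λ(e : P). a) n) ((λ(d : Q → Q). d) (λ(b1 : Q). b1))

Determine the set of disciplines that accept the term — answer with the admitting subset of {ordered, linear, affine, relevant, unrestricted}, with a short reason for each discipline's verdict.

accepted by: none
usage: b: 0; c: 0; a [bound]: 1; n [bound]: 1; e [bound]: 0; d [bound]: 1; b1 [bound]: 1
uses in reading order: a, n, d, b1
typing: ill-typed: argument of type R where P is required
ordered ✗ (the type mismatch rejects it)
linear ✗ (not simply typable)
affine ✗ (fails simple typing)
relevant ✗ (a type mismatch blocks all five)
unrestricted ✗ (the type mismatch rejects it)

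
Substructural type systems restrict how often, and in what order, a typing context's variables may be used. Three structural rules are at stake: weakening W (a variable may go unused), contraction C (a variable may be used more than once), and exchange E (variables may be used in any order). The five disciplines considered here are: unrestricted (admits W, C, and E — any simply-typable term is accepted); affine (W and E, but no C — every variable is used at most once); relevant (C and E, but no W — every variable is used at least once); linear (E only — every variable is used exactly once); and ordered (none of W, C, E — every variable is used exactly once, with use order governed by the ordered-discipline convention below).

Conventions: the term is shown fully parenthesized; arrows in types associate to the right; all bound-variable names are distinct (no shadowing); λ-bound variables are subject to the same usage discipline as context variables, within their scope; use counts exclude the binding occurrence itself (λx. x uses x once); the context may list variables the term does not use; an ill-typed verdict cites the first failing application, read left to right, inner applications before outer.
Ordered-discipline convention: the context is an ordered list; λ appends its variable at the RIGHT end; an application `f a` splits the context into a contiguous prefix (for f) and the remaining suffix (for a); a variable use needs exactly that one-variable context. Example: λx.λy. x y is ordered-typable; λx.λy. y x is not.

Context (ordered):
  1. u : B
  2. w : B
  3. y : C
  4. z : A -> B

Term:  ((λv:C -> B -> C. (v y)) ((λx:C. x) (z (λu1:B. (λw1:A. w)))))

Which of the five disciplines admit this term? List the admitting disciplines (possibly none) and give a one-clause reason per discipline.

admitted in: none
usage: u: 0×; w: 1×; y: 1×; z: 1×; v [bound]: 1×; x [bound]: 1×; u1 [bound]: 0×; w1 [bound]: 0×
uses in reading order: v, y, x, z, w
typing: ill-typed: a function awaiting A gets B -> A -> B
ordered: ✗ — not simply typable
linear: ✗ — fails simple typing
affine: ✗ — a type mismatch blocks all five
relevant: ✗ — the type mismatch rejects it
unrestricted: ✗ — not simply typable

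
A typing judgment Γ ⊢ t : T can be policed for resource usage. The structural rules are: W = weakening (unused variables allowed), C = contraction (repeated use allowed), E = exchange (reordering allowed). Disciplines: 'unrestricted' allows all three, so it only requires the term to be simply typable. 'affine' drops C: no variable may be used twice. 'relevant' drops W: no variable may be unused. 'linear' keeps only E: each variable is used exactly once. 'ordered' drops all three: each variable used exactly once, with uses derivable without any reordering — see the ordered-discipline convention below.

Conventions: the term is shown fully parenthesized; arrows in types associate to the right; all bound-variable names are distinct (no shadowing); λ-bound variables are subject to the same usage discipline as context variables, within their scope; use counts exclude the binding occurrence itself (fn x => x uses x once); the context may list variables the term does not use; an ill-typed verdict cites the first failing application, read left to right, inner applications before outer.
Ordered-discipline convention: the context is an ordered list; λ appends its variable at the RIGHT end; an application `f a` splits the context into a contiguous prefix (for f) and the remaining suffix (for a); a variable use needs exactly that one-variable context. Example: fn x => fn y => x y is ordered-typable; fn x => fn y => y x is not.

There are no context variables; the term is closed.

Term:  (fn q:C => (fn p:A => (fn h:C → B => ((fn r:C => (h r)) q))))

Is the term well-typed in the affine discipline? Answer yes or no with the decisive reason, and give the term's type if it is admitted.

yes — at most one use each (q, p, h, r); term : C → A → (C → B) → B
counts: q (bound) ×1; p (bound) ×0; h (bound) ×1; r (bound) ×1
uses in reading order: h, r, q
typing: well-typed at C → A → (C → B) → B
per-discipline verdicts: ordered ✗ | linear ✗ | affine ✓ | relevant ✗ | unrestricted ✓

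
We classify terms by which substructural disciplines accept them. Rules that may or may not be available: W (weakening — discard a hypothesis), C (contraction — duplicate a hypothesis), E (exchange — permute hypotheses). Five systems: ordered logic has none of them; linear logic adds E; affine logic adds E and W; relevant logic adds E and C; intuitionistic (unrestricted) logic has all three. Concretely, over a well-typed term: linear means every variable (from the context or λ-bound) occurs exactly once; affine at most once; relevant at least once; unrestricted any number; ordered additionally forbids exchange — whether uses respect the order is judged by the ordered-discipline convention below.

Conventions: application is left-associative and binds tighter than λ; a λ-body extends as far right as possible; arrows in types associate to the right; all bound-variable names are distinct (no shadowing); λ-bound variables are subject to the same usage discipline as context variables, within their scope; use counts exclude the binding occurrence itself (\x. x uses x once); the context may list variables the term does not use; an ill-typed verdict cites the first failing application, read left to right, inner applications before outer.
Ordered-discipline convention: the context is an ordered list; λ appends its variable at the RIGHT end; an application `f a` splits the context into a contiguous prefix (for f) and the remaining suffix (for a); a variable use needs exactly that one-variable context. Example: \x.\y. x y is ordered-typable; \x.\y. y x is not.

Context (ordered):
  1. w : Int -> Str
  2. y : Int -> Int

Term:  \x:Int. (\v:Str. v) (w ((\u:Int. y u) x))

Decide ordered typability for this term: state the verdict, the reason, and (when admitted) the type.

yes — w, y, x, v, u once each; derivable with no W/C/E; term : Int -> Str
counts: w ×1, y ×1, x (λ-bound) ×1, v (λ-bound) ×1, u (λ-bound) ×1
left-to-right use order: v, w, y, u, x
typing: ✓ — Int -> Str
summary: ordered ✓ · linear ✓ · affine ✓ · relevant ✓ · unrestricted ✓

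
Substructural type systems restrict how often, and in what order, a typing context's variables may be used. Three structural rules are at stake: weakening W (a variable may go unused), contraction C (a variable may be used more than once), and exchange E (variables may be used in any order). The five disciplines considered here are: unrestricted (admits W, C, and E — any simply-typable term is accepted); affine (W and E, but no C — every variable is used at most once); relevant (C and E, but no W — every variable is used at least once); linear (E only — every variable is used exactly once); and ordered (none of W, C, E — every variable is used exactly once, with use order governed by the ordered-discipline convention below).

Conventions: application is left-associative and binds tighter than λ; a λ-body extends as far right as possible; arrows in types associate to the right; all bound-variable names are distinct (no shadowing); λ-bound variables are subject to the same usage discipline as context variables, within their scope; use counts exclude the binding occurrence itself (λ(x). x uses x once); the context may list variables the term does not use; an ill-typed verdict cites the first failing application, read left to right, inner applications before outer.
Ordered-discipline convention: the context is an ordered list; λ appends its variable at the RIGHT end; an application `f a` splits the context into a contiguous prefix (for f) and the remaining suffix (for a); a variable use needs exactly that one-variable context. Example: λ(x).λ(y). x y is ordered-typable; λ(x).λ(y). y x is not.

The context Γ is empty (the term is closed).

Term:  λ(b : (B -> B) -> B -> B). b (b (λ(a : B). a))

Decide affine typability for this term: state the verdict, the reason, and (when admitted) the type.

no — b ×2 used more than once (contraction)
counts: b (λ-bound): 2×; a (λ-bound): 1×
uses in reading order: b, b, a
typing: ✓ — ((B -> B) -> B -> B) -> B -> B
per-discipline verdicts: ordered ✗ · linear ✗ · affine ✗ · relevant ✓ · unrestricted ✓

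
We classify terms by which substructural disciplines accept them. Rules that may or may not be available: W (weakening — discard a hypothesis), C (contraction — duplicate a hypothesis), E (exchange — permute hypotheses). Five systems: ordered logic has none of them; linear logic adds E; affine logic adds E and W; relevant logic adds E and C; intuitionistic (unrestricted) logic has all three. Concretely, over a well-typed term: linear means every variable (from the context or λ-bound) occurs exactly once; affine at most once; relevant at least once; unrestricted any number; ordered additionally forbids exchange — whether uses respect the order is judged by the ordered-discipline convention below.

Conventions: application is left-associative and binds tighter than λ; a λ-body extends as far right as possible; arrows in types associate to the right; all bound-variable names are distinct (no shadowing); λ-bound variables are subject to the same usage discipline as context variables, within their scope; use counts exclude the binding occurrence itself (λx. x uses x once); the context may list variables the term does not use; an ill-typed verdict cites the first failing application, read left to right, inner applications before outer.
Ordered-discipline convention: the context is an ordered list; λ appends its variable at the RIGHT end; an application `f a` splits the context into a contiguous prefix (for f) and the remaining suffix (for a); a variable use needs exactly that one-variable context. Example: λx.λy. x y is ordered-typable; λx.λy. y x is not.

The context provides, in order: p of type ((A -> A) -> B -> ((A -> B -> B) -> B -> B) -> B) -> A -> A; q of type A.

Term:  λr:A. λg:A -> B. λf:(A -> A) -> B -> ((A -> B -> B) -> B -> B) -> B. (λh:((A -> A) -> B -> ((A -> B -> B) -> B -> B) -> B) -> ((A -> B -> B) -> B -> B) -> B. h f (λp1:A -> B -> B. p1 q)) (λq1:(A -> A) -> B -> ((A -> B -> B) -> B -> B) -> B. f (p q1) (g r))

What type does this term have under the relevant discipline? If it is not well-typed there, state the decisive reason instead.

term : A -> (A -> B) -> ((A -> A) -> B -> ((A -> B -> B) -> B -> B) -> B) -> B
counts: p=1; q=1; r (bound)=1; g (bound)=1; f (bound)=2; h (bound)=1; p1 (bound)=1; q1 (bound)=1
use order (left to right): h, f, p1, q, f, p, q1, g, r
typing: ✓ — A -> (A -> B) -> ((A -> A) -> B -> ((A -> B -> B) -> B -> B) -> B) -> B
summary: ordered ✗ | linear ✗ | affine ✗ | relevant ✓ | unrestricted ✓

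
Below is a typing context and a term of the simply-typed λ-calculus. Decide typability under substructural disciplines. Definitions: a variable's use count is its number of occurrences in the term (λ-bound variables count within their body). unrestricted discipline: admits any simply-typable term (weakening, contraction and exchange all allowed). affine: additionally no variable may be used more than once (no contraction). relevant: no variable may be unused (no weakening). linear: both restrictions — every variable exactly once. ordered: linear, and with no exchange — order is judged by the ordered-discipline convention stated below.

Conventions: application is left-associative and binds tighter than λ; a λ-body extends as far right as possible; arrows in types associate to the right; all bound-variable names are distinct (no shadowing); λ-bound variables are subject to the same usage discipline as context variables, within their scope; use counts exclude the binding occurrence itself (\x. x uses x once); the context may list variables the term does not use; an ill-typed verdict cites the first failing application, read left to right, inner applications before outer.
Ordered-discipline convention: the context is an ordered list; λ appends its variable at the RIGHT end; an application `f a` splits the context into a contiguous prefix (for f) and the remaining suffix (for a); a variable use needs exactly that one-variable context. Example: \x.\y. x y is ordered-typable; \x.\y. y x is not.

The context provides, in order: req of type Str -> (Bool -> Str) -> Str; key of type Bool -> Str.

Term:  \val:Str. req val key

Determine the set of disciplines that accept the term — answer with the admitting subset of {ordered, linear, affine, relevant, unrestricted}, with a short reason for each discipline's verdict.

admitting disciplines: linear, affine, relevant, unrestricted
usage: req: 1×; key: 1×; val (bound): 1×
order of uses: req, val, key
typing: well-typed at Str -> Str
ordered: ✗, no ordered split (uses run req, val, key)
linear: ✓, exactly-once usage across req, key, val
affine: ✓, no duplicate uses among req, key, val
relevant: ✓, req, key, val: all used, weakening unneeded
unrestricted: ✓, type-checks (Str -> Str) and nothing is barred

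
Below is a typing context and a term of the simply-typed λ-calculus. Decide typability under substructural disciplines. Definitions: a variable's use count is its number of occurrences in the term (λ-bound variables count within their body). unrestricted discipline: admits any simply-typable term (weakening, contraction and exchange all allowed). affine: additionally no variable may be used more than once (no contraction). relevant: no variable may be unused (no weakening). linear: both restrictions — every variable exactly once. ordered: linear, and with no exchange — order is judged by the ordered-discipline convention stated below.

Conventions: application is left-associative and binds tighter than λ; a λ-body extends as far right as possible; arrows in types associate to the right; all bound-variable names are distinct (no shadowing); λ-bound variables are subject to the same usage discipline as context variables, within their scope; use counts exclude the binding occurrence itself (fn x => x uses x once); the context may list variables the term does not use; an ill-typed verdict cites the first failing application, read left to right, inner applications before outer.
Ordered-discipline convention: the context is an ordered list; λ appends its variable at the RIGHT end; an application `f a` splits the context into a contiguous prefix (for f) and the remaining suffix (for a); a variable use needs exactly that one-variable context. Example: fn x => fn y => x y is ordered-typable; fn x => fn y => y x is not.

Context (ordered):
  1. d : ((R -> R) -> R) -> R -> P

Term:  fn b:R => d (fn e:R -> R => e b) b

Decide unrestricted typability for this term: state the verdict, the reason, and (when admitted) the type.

yes — type-checks (R -> P) and nothing is barred; term : R -> P
counts: d ×1, b (bound) ×2, e (bound) ×1
order of uses: d, e, b, b
typing: ✓ — R -> P
across the five disciplines: ordered ✗; linear ✗; affine ✗; relevant ✓; unrestricted ✓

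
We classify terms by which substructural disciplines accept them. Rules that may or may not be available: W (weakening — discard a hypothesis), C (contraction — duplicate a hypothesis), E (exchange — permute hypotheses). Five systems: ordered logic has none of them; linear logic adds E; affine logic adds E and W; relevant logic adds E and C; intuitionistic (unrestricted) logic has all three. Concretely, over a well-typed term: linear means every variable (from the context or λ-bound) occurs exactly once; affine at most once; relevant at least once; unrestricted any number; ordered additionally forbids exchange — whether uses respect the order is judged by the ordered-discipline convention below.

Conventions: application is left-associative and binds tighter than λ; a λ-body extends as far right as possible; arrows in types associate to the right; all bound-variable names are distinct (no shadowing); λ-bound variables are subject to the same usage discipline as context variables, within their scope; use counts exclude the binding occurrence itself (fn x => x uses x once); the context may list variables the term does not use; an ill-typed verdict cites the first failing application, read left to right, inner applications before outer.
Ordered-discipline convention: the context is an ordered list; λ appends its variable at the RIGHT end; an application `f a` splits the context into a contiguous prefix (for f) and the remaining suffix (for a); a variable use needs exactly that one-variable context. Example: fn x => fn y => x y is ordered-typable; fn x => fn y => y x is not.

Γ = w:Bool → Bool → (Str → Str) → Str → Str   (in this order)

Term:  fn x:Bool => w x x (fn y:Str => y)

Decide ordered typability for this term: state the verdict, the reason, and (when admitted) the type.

no — needs contraction — x ×2
use counts: w: 1; x (λ-bound): 2; y (λ-bound): 1
order of uses: w, x, x, y
typing: ✓ — Bool → Str → Str
across the five disciplines: ordered ✗; linear ✗; affine ✗; relevant ✓; unrestricted ✓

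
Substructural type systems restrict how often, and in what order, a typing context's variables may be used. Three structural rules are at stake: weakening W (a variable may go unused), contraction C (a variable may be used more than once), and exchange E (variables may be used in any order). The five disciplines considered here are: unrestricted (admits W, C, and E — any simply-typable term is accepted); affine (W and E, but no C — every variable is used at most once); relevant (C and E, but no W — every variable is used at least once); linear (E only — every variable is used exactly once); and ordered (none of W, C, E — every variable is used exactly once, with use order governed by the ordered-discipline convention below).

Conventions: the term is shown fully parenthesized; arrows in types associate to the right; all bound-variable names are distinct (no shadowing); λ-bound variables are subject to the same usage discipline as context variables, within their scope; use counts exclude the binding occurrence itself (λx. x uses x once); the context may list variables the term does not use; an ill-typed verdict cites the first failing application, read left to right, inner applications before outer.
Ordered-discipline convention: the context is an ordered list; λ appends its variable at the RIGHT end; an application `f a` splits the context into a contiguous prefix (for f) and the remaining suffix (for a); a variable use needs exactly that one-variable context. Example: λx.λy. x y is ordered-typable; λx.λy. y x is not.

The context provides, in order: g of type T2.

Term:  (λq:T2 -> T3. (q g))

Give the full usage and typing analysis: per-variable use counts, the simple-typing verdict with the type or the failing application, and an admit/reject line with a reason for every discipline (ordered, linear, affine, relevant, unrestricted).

counts: g: 1; q (bound): 1
use order (left to right): q, g
typing: ✓ — (T2 -> T3) -> T3
ordered: ✗ — no contiguous prefix/suffix split fits q, g
linear: ✓ — exactly-once usage across g, q
affine: ✓ — g, q: no repeats, contraction unneeded
relevant: ✓ — g, q: all used, weakening unneeded
unrestricted: ✓ — well-typed at (T2 -> T3) -> T3; no restrictions here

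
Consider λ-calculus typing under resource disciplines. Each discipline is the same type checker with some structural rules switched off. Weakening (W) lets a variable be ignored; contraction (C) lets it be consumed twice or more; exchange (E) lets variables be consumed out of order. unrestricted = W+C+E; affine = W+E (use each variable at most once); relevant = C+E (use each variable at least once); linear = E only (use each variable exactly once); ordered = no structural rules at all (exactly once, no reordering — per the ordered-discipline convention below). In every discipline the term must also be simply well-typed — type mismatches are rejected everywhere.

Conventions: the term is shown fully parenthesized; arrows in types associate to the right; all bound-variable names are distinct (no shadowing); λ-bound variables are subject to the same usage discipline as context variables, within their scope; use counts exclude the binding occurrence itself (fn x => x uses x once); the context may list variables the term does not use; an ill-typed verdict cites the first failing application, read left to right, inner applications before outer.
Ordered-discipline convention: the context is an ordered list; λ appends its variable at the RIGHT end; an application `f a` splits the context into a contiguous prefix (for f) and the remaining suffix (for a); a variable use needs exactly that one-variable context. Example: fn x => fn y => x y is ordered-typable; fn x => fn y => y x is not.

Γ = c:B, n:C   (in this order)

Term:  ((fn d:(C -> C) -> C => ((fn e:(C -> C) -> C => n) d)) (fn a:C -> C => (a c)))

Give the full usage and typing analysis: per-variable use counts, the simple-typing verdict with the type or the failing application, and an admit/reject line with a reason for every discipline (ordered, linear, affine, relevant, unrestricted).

use counts: c=1; n=1; d (λ-bound)=1; e (λ-bound)=0; a (λ-bound)=1
order of uses: n, d, a, c
typing: ill-typed: an application expects C but receives B
ordered ✗ (not simply typable)
linear ✗ (fails simple typing)
affine ✗ (a type mismatch blocks all five)
relevant ✗ (the type mismatch rejects it)
unrestricted ✗ (not simply typable)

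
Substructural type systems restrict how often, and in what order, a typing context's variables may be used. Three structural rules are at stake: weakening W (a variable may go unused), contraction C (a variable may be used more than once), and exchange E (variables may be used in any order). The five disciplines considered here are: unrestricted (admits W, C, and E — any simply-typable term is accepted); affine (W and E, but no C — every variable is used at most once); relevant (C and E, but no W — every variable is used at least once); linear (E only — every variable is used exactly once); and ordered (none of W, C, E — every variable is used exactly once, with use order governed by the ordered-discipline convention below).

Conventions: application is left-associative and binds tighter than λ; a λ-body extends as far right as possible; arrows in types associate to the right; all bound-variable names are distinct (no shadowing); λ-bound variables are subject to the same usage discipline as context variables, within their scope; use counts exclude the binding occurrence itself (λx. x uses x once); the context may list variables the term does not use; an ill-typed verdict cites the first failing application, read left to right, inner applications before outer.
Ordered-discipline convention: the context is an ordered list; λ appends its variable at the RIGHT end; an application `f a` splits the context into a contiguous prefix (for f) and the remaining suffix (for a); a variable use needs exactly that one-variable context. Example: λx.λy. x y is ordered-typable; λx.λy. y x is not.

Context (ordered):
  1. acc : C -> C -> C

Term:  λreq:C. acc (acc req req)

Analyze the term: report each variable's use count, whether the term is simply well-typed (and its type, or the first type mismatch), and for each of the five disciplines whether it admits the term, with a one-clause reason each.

variable uses: acc ×2, req (λ-bound) ×2
order of uses: acc, acc, req, req
typing: the term checks, with type C -> C -> C
ordered: ✗, repeated use of acc ×2, req ×2
linear: ✗, repeated use of acc ×2, req ×2
affine: ✗, repeated use of acc ×2, req ×2
relevant: ✓, none of acc, req goes unused
unrestricted: ✓, well-typed at C -> C -> C; no restrictions here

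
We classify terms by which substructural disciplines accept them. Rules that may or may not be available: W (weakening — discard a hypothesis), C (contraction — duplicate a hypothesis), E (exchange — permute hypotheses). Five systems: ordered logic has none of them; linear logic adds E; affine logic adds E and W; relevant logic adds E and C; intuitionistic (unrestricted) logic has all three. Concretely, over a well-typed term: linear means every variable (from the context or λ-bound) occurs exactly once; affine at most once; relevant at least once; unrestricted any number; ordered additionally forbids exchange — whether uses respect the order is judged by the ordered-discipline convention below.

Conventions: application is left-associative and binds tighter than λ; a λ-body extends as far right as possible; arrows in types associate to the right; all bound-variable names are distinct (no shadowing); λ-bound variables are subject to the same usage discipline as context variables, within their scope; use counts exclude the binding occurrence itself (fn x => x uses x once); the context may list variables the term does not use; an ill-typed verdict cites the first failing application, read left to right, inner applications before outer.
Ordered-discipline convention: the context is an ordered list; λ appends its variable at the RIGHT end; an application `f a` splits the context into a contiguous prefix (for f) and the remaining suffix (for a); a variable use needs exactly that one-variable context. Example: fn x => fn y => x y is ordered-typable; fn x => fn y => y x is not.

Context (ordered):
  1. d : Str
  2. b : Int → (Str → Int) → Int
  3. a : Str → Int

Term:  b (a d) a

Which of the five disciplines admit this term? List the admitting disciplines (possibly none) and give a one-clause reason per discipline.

admitted by: relevant, unrestricted
usage: d: 1; b: 1; a: 2
left-to-right use order: b, a, d, a
typing: well-typed — term : Int
ordered: ✗, uses contraction: a ×2
linear: ✗, uses contraction: a ×2
affine: ✗, uses contraction: a ×2
relevant: ✓, d, b, a: all used, weakening unneeded
unrestricted: ✓, typability at Int is all that's needed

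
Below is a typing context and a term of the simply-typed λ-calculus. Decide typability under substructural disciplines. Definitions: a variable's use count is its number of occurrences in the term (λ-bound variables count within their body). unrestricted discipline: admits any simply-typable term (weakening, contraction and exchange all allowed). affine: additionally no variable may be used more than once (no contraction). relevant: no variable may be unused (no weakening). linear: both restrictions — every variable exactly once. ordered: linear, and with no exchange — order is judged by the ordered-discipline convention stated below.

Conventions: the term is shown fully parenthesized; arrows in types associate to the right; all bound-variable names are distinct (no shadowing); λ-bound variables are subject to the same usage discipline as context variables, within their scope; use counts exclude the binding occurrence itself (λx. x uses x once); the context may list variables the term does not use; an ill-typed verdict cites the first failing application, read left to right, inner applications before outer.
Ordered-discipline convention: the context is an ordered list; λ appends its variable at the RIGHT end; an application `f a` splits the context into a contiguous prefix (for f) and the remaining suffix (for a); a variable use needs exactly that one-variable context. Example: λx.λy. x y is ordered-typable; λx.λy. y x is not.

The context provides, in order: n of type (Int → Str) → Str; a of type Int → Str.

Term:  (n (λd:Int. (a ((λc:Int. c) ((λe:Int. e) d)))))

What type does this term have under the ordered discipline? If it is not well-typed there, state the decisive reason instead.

term : Str
counts: n: 1×; a: 1×; d (bound): 1×; c (bound): 1×; e (bound): 1×
left-to-right use order: n, a, c, e, d
typing: well-typed at Str
per-discipline verdicts: ordered ✓ · linear ✓ · affine ✓ · relevant ✓ · unrestricted ✓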